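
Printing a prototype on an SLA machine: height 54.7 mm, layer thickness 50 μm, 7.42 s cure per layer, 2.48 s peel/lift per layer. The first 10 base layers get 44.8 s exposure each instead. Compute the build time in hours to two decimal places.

Layers = ⌈54.7/0.05⌉ = 1094.
Base layers = 10 × (44.8 + 2.48), so 472.8 s.
Regular layers: 1084 × (7.42 + 2.48) → 10731.6 s.
Sum: 472.8 + 10731.6 = 11204.4 s → 3.11 hours.

3.11 hours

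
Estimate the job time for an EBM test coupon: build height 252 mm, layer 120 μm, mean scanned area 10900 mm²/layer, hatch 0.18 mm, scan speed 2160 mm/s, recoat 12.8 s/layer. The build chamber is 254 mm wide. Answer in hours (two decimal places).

23.82 hours

Layers = ⌈252/0.12⌉ = 2100.
Hatch length per layer = 10900 / 0.18 = 60555.6 mm.
Per-layer scan time = 60555.6 / 2160 = 28.035 s.
Layer cycle = 28.035 + 12.8, so 40.835 s.
Total: 2100 × 40.835 s = 85753.5 s → 23.82 hours.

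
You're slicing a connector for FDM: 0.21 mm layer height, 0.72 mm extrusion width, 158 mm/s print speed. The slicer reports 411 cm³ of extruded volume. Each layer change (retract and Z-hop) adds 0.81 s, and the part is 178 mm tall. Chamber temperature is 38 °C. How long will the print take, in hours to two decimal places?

4.97 hours

Line area: 0.21 × 0.72 → 0.1512 mm².
Toolpath length = 411 cm³ / 0.1512 mm² = 411000 / 0.1512 = 2718254 mm.
Print-move time = 2718254 / 158, so 17204.1 s.
Number of layers: 178 / 0.21 → 848 (rounded up).
Z-hop total = 848 × 0.81, so 686.88 s.
Total = 17204.1 + 686.88 = 17890.98 s = 4.97 hours.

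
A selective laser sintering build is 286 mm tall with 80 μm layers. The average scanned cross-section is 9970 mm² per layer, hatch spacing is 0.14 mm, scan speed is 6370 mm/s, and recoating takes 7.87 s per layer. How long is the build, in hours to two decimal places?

18.92 hours

Layers = ⌈286/0.08⌉ = 3575.
Scan path per layer = 9970 / 0.14 = 71214.3 mm.
Per-layer scan time = 71214.3 / 6370, so 11.1796 s.
Time per layer: 11.1796 + 7.87 → 19.0496 s.
3575 layers × 19.0496 s/layer = 68102.32 s, i.e. 18.92 hours.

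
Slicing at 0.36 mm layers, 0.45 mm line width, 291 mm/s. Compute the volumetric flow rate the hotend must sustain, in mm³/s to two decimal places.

Bead cross-section: 0.36 × 0.45 → 0.162 mm².
Q = v·A = 291 × 0.162 = 47.14 mm³/s.

47.14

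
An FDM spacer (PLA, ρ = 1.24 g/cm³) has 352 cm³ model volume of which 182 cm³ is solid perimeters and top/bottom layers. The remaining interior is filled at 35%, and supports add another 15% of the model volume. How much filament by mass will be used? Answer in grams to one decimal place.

Volume inside the shell = 352 − 182, so 170 cm³.
Infill volume: 0.35 × 170 → 59.5 cm³.
Support = 0.15 × 352 = 52.8 cm³.
Total printed volume = 182 + 59.5 + 52.8, so 294.3 cm³.
Mass: 294.3 × 1.24 → 364.932 g.

364.9 g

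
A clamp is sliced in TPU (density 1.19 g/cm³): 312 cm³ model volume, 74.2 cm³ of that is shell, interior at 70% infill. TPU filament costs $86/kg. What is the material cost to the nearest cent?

Infill region = 312 − 74.2 = 237.8 cm³.
Infill deposited = 0.70 × 237.8 = 166.46 cm³.
Deposited volume: 74.2 + 166.46 → 240.66 cm³.
Mass: 240.66 × 1.19 → 286.3854 g.
Cost = 286.3854 g / 1000 × $86/kg = $24.63.

$24.63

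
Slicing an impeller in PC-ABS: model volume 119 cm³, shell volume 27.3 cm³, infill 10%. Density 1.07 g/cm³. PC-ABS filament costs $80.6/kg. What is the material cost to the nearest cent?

$3.15

Volume inside the shell = 119 − 27.3 = 91.7 cm³.
Infill volume = 0.10 × 91.7, so 9.17 cm³.
Total extruded: 27.3 + 9.17 → 36.47 cm³.
Mass: 36.47 × 1.07 → 39.0229 g.
At $80.6/kg: 39.0229/1000 × 80.6 = $3.15.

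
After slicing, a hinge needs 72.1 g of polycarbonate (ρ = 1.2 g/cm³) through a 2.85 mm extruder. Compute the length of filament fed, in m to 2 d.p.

Volume = 72.1 g / 1.2 g·cm⁻³ = 60.0833 cm³ = 60083.3 mm³.
A = π r² = π × 1.425² = 6.3794 mm².
Length = 60083.3 / 6.3794 = 9418.33 mm = 9.42 m.

9.42 m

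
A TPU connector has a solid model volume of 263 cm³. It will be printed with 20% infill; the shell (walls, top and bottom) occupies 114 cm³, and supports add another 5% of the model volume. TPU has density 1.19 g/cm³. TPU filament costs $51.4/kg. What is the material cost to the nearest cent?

Infill region = 263 − 114 = 149 cm³.
Infill volume = 0.20 × 149, so 29.8 cm³.
Support: 0.05 × 263 → 13.15 cm³.
Total printed volume = 114 + 29.8 + 13.15 = 156.95 cm³.
Mass = 156.95 × 1.19 = 186.7705 g.
At $51.4/kg: 186.7705/1000 × 51.4 = $9.60.

$9.60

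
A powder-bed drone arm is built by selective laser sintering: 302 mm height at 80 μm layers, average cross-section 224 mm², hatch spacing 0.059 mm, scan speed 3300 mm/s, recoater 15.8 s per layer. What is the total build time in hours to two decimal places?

Number of layers: 302 / 0.08 → 3775 (rounded up).
Scan path per layer = 224 / 0.059 = 3796.6 mm.
Laser time per layer = 3796.6 / 3300 = 1.1505 s.
Time per layer: 1.1505 + 15.8 → 16.9505 s.
Total: 3775 × 16.9505 s = 63988.1375 s → 17.77 hours.

17.77 hours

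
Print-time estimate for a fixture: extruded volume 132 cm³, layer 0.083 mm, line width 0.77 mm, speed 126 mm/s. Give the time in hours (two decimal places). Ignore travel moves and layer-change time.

4.55 hours

Bead cross-section = 0.083 × 0.77 = 0.06391 mm².
Total extruded path = 132000/0.06391 = 2065404.5 mm.
Extrusion time: 2065404.5 / 126 → 16392.1 s.
That's 16392.1 s → 4.55 hours.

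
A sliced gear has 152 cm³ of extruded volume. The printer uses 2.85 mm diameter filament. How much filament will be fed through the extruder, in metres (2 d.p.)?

Filament cross-section = π × (2.85/2)² = 6.3794 mm².
Length = 152 cm³ / 6.3794 mm² = 152000 / 6.3794 = 23826.69 mm = 23.83 m.

23.83 m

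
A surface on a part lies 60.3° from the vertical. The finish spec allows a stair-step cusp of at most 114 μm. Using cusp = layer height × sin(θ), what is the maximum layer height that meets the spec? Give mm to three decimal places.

0.131 mm

Layer height = cusp / sin(60.3°) = 0.114 / 0.8686 = 0.131 mm.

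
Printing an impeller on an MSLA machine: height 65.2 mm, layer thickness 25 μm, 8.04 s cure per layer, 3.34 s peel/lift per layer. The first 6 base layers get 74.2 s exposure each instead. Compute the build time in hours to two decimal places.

8.35 hours

Layers = ⌈65.2/0.025⌉ = 2608.
Base layers: 6 × (74.2 + 3.34) → 465.24 s.
Normal layers = 2602 × (8.04 + 3.34), so 29610.76 s.
Sum: 465.24 + 29610.76 = 30076 s → 8.35 hours.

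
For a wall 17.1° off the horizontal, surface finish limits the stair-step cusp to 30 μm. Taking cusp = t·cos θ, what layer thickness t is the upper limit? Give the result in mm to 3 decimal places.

t = h_c / cos θ = 0.03 / 0.9558 = 0.031 mm.

0.031 mm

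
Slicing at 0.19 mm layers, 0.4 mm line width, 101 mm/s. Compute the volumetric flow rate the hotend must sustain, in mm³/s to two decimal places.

7.68

A = 0.19 × 0.4 = 0.076 mm².
Volumetric flow = 101 × 0.076 = 7.68 mm³/s.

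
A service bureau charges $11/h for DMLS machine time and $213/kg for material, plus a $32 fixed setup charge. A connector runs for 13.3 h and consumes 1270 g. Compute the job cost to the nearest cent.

$448.81

Time charge = 11 × 13.3, so $146.30.
Feedstock cost: 213 × 1270/1000 → $270.51.
Total = 146.30 + 270.51 + 32 = $448.81.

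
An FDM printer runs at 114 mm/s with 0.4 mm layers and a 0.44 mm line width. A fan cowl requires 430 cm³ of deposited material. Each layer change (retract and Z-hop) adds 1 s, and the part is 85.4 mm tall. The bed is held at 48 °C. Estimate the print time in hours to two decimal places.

6.01 hours

Extrusion cross-section = 0.4 × 0.44, so 0.176 mm².
Path length: 430000 mm³ / 0.176 mm² → 2443181.8 mm.
Print-move time: 2443181.8 / 114 → 21431.4 s.
Layer count = ceil(85.4 / 0.4) = 214.
Z-hop total: 214 × 1 → 214 s.
Total = 21431.4 + 214 = 21645.4 s = 6.01 hours.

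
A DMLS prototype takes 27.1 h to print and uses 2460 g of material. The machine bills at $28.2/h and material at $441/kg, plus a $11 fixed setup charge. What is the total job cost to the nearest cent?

$1860.08

Machine cost = 28.2 × 27.1, so $764.22.
Feedstock cost = 441 × 2460/1000 = $1084.86.
Adding setup: 764.22 + 1084.86 + 11 → $1860.08.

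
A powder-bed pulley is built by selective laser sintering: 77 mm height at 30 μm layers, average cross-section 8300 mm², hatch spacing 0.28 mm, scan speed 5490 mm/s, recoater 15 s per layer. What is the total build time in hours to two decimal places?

Number of layers: 77 / 0.03 → 2567 (rounded up).
Hatch length per layer: 8300 / 0.28 → 29642.9 mm.
Scan time per layer = 29642.9 / 5490 = 5.3994 s.
Per-layer time = 5.3994 + 15, so 20.3994 s.
Total: 2567 × 20.3994 s = 52365.2598 s → 14.55 hours.

14.55 hours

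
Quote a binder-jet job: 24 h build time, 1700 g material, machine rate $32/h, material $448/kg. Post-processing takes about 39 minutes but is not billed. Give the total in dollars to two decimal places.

Machine cost: 32 × 24 → $768.00.
Material cost = 448 × 1700/1000 = $761.60.
Total = 768.00 + 761.60 = $1529.60.

$1529.60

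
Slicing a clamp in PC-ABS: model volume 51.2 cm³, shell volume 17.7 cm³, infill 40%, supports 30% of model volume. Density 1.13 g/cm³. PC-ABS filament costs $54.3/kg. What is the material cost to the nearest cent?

$2.85

Interior volume = 51.2 − 17.7, so 33.5 cm³.
Infill volume: 0.40 × 33.5 → 13.4 cm³.
Support: 0.30 × 51.2 → 15.36 cm³.
Deposited volume = 17.7 + 13.4 + 15.36 = 46.46 cm³.
Mass = 46.46 × 1.13 = 52.4998 g.
Cost = 52.4998 g / 1000 × $54.3/kg = $2.85.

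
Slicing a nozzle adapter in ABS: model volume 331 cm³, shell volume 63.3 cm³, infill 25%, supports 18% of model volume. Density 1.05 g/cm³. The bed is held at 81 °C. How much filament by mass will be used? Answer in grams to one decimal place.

199.3 g

Volume inside the shell: 331 − 63.3 → 267.7 cm³.
Infill deposited = 0.25 × 267.7 = 66.925 cm³.
Support = 0.18 × 331 = 59.58 cm³.
Total printed volume: 63.3 + 66.925 + 59.58 → 189.805 cm³.
Mass = 189.805 × 1.05, so 199.29525 g.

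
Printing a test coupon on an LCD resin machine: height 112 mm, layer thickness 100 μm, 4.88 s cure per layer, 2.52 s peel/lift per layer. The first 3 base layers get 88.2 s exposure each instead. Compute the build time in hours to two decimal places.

2.37 hours

Number of layers: 112 / 0.1 → 1120 (rounded up).
Base layers = 3 × (88.2 + 2.52) = 272.16 s.
Normal layers = 1117 × (4.88 + 2.52) = 8265.8 s.
Sum: 272.16 + 8265.8 = 8537.96 s → 2.37 hours.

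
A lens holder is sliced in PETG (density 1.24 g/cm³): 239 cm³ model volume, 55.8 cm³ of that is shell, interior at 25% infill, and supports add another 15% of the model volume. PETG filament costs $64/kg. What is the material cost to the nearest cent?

$10.91

Volume inside the shell: 239 − 55.8 → 183.2 cm³.
Infill volume = 0.25 × 183.2, so 45.8 cm³.
Support: 0.15 × 239 → 35.85 cm³.
Total extruded: 55.8 + 45.8 + 35.85 → 137.45 cm³.
Mass = 137.45 × 1.24 = 170.438 g.
Cost = 170.438 g / 1000 × $64/kg = $10.91.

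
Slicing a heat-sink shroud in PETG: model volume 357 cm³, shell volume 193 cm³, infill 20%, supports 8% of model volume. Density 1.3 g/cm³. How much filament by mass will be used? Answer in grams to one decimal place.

Volume inside the shell: 357 − 193 → 164 cm³.
Infill deposited = 0.20 × 164, so 32.8 cm³.
Support = 0.08 × 357 = 28.56 cm³.
Total printed volume = 193 + 32.8 + 28.56, so 254.36 cm³.
Mass = 254.36 × 1.3 = 330.668 g.

330.7 g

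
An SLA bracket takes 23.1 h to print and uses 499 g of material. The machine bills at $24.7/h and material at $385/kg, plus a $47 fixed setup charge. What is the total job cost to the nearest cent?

Machine cost = 24.7 × 23.1 = $570.57.
Material cost: 385 × 499/1000 → $192.115.
Adding setup: 570.57 + 192.115 + 47 → 809.685 ≈ $809.69.

$809.69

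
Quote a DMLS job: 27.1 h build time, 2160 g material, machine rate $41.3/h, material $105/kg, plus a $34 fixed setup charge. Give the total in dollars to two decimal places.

Time charge: 41.3 × 27.1 → $1119.23.
Material cost = 105 × 2160/1000, so $226.80.
Total = 1119.23 + 226.80 + 34 = $1380.03.

$1380.03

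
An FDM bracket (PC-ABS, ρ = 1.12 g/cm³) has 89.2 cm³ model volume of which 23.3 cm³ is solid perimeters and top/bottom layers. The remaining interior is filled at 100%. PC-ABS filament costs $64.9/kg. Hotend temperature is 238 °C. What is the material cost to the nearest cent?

Volume inside the shell = 89.2 − 23.3, so 65.9 cm³.
Infill volume = 1.00 × 65.9 = 65.9 cm³.
Total printed volume: 23.3 + 65.9 → 89.2 cm³.
Mass: 89.2 × 1.12 → 99.904 g.
Cost = 99.904 g / 1000 × $64.9/kg = $6.48.

$6.48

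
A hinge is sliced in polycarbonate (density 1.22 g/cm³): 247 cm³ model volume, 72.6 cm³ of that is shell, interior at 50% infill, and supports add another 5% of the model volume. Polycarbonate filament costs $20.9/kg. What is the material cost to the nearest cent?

Infill region = 247 − 72.6 = 174.4 cm³.
Deposited infill: 0.50 × 174.4 → 87.2 cm³.
Support: 0.05 × 247 → 12.35 cm³.
Deposited volume = 72.6 + 87.2 + 12.35 = 172.15 cm³.
Mass: 172.15 × 1.22 → 210.023 g.
Cost = 210.023 g / 1000 × $20.9/kg = $4.39.

$4.39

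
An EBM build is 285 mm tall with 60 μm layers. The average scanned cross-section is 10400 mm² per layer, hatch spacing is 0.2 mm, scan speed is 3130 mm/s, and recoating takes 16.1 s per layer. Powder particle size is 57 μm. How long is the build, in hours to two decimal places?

43.16 hours

Layers = ⌈285/0.06⌉ = 4750.
Per-layer scan distance: 10400 / 0.2 → 52000 mm.
Scan time per layer: 52000 / 3130 → 16.6134 s.
Per-layer time = 16.6134 + 16.1 = 32.7134 s.
Build time = 4750 × 32.7134 = 155388.65 s = 43.16 hours.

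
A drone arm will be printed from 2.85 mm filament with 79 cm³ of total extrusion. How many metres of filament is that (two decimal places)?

A = π r² = π × 1.425² = 6.3794 mm².
Length = 79 cm³ / 6.3794 mm² = 79000 / 6.3794 = 12383.61 mm = 12.38 m.

12.38 m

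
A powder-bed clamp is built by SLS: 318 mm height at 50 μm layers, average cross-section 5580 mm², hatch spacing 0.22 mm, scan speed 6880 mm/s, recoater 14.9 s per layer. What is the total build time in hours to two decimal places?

32.84 hours

Layer count = ceil(318 / 0.05) = 6360.
Scan path per layer: 5580 / 0.22 → 25363.6 mm.
Scan time per layer: 25363.6 / 6880 → 3.6866 s.
Per-layer time = 3.6866 + 14.9 = 18.5866 s.
Total: 6360 × 18.5866 s = 118210.776 s → 32.84 hours.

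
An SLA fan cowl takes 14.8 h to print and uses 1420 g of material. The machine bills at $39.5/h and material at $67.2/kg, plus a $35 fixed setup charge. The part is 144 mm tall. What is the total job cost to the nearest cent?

Time charge = 39.5 × 14.8, so $584.60.
Material cost = 67.2 × 1420/1000, so $95.424.
Adding setup: 584.60 + 95.424 + 35 → 715.024 ≈ $715.02.

$715.02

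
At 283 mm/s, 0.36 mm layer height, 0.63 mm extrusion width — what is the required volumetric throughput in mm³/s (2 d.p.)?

A = 0.36 × 0.63, so 0.2268 mm².
Q = v·A = 283 × 0.2268 = 64.18 mm³/s.

64.18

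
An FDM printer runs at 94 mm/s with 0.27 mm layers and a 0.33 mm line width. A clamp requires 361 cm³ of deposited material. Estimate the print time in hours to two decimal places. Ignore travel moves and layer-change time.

11.97 hours

Bead cross-section = 0.27 × 0.33, so 0.0891 mm².
Toolpath length = 361 cm³ / 0.0891 mm² = 361000 / 0.0891 = 4051627.4 mm.
Print-move time = 4051627.4 / 94 = 43102.4 s.
That's 43102.4 s → 11.97 hours.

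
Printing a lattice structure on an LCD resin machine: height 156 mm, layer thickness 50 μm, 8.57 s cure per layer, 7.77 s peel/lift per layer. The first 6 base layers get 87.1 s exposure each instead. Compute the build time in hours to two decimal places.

Layer count = ceil(156 / 0.05) = 3120.
Bottom layers = 6 × (87.1 + 7.77), so 569.22 s.
Remaining layers = 3114 × (8.57 + 7.77), so 50882.76 s.
Sum: 569.22 + 50882.76 = 51451.98 s → 14.29 hours.

14.29 hours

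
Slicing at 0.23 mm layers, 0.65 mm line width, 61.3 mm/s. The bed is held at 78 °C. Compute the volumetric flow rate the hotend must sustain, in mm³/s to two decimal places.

A = 0.23 × 0.65 = 0.1495 mm².
Q = v·A = 61.3 × 0.1495 = 9.16 mm³/s.

9.16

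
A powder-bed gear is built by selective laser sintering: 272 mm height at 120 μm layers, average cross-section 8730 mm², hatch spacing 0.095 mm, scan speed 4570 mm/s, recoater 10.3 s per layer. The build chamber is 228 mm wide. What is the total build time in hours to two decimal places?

Layer count = ceil(272 / 0.12) = 2267.
Hatch length per layer = 8730 / 0.095, so 91894.7 mm.
Laser time per layer = 91894.7 / 4570 = 20.1082 s.
Per-layer time = 20.1082 + 10.3, so 30.4082 s.
Total: 2267 × 30.4082 s = 68935.3894 s → 19.15 hours.

19.15 hours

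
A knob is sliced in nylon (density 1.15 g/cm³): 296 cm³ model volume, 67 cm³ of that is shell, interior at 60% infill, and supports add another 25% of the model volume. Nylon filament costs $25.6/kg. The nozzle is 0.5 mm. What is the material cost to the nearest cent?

$8.20

Volume inside the shell = 296 − 67, so 229 cm³.
Deposited infill = 0.60 × 229 = 137.4 cm³.
Support = 0.25 × 296 = 74 cm³.
Total printed volume = 67 + 137.4 + 74 = 278.4 cm³.
Mass = 278.4 × 1.15 = 320.16 g.
At $25.6/kg: 320.16/1000 × 25.6 = $8.20.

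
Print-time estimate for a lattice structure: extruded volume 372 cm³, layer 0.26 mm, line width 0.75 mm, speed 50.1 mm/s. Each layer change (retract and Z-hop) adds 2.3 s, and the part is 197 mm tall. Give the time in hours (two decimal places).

11.06 hours

Line area = 0.26 × 0.75, so 0.195 mm².
Toolpath length = 372 cm³ / 0.195 mm² = 372000 / 0.195 = 1907692.3 mm.
Time extruding = 1907692.3 / 50.1, so 38077.7 s.
Layer count = ceil(197 / 0.26) = 758.
Non-print overhead: 758 × 2.3 → 1743.4 s.
Altogether 38077.7 + 1743.4 = 39821.1 s, i.e. 11.06 hours.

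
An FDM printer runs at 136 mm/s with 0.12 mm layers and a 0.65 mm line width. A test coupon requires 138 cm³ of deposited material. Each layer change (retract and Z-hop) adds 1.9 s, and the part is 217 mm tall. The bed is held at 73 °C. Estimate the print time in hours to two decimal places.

Extrusion cross-section: 0.12 × 0.65 → 0.078 mm².
Total extruded path = 138000/0.078 = 1769230.8 mm.
Extrusion time = 1769230.8 / 136, so 13009.1 s.
Layers = ⌈217/0.12⌉ = 1809.
Layer-change overhead = 1809 × 1.9 = 3437.1 s.
Total = 13009.1 + 3437.1 = 16446.2 s = 4.57 hours.

4.57 hours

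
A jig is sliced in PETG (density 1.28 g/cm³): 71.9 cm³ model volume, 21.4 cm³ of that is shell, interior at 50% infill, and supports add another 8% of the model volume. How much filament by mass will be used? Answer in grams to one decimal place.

67.1 g

Interior volume = 71.9 − 21.4, so 50.5 cm³.
Infill volume = 0.50 × 50.5 = 25.25 cm³.
Support = 0.08 × 71.9, so 5.752 cm³.
Deposited volume: 21.4 + 25.25 + 5.752 → 52.402 cm³.
Mass = 52.402 × 1.28, so 67.07456 g.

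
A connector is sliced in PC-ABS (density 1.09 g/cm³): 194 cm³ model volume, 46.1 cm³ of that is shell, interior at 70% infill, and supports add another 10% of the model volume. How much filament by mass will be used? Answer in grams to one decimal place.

Infill region = 194 − 46.1, so 147.9 cm³.
Infill deposited: 0.70 × 147.9 → 103.53 cm³.
Support: 0.10 × 194 → 19.4 cm³.
Deposited volume: 46.1 + 103.53 + 19.4 → 169.03 cm³.
Mass = 169.03 × 1.09 = 184.2427 g.

184.2 g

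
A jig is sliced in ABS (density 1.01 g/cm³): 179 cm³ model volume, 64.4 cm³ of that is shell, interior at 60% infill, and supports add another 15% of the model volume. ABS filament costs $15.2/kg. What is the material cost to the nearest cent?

Volume inside the shell = 179 − 64.4 = 114.6 cm³.
Infill deposited: 0.60 × 114.6 → 68.76 cm³.
Support: 0.15 × 179 → 26.85 cm³.
Total printed volume: 64.4 + 68.76 + 26.85 → 160.01 cm³.
Mass: 160.01 × 1.01 → 161.6101 g.
Cost = 161.6101 g / 1000 × $15.2/kg = $2.46.

$2.46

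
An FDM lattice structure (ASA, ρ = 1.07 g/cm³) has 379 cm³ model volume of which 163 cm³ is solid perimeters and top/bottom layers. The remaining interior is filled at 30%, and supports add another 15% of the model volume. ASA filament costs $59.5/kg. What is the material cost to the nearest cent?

$18.12

Volume inside the shell = 379 − 163 = 216 cm³.
Infill volume = 0.30 × 216 = 64.8 cm³.
Support = 0.15 × 379, so 56.85 cm³.
Deposited volume = 163 + 64.8 + 56.85, so 284.65 cm³.
Mass = 284.65 × 1.07, so 304.5755 g.
Cost = 304.5755 g / 1000 × $59.5/kg = $18.12.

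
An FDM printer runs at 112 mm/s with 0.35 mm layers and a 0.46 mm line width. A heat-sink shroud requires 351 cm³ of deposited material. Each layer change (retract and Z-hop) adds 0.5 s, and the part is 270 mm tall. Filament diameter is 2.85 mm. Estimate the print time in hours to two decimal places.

5.51 hours

Line area = 0.35 × 0.46 = 0.161 mm².
Toolpath length = 351 cm³ / 0.161 mm² = 351000 / 0.161 = 2180124.2 mm.
Extrusion time: 2180124.2 / 112 → 19465.4 s.
Layers = ⌈270/0.35⌉ = 772.
Z-hop total = 772 × 0.5, so 386 s.
Total = 19465.4 + 386 = 19851.4 s = 5.51 hours.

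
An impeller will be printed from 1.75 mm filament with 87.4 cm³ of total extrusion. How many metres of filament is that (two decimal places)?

36.34 m

Filament cross-section = π × (1.75/2)² = 2.4053 mm².
L = 87400 mm³ / 2.4053 mm² = 36336.42 mm, i.e. 36.34 m.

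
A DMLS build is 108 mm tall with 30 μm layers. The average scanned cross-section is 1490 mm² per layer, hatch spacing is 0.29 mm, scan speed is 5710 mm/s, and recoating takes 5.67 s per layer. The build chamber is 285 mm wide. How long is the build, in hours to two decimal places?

Layer count = ceil(108 / 0.03) = 3600.
Scan path per layer = 1490 / 0.29 = 5137.9 mm.
Scan time per layer: 5137.9 / 5710 → 0.8998 s.
Layer cycle: 0.8998 + 5.67 → 6.5698 s.
Total: 3600 × 6.5698 s = 23651.28 s → 6.57 hours.

6.57 hours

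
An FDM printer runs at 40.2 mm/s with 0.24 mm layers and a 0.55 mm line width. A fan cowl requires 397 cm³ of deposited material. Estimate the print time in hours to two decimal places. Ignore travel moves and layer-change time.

Bead cross-section = 0.24 × 0.55, so 0.132 mm².
Total extruded path = 397000/0.132 = 3007575.8 mm.
Extrusion time = 3007575.8 / 40.2 = 74815.3 s.
74815.3 s = 20.78 hours.

20.78 hours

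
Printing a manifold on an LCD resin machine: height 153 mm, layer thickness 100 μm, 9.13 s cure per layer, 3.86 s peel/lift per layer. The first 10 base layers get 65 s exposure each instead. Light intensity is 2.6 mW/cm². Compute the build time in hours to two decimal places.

Number of layers: 153 / 0.1 → 1530 (rounded up).
Burn-in layers: 10 × (65 + 3.86) → 688.6 s.
Regular layers = 1520 × (9.13 + 3.86) = 19744.8 s.
Sum: 688.6 + 19744.8 = 20433.4 s → 5.68 hours.

5.68 hours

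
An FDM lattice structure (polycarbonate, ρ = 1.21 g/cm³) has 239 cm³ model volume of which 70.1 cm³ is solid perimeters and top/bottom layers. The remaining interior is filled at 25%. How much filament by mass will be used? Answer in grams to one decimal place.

135.9 g

Infill region = 239 − 70.1, so 168.9 cm³.
Infill deposited: 0.25 × 168.9 → 42.225 cm³.
Total printed volume: 70.1 + 42.225 → 112.325 cm³.
Mass = 112.325 × 1.21 = 135.91325 g.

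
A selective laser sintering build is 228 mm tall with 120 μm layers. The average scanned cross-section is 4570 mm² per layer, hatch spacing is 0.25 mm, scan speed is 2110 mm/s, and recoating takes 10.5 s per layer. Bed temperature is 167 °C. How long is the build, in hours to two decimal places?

10.11 hours

Layer count = ceil(228 / 0.12) = 1900.
Scan path per layer: 4570 / 0.25 → 18280 mm.
Per-layer scan time = 18280 / 2110, so 8.6635 s.
Per-layer time = 8.6635 + 10.5, so 19.1635 s.
1900 layers × 19.1635 s/layer = 36410.65 s, i.e. 10.11 hours.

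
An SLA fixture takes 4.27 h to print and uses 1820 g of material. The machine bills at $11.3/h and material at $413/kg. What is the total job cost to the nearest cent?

$799.91

Time charge = 11.3 × 4.27 = $48.251.
Material charge = 413 × 1820/1000, so $751.66.
Total = 48.251 + 751.66 = 799.911 ≈ $799.91.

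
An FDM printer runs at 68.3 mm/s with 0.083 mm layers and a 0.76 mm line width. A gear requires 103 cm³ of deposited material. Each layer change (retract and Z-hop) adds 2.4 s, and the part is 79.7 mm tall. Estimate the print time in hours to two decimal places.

7.28 hours

Bead cross-section = 0.083 × 0.76, so 0.06308 mm².
Path length: 103000 mm³ / 0.06308 mm² → 1632847.2 mm.
Time extruding = 1632847.2 / 68.3 = 23907 s.
Number of layers: 79.7 / 0.083 → 961 (rounded up).
Layer-change overhead: 961 × 2.4 → 2306.4 s.
Total = 23907 + 2306.4 = 26213.4 s = 7.28 hours.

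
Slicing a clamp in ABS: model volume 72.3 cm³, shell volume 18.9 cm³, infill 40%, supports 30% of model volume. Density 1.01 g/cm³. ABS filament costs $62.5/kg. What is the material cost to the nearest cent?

Infill region = 72.3 − 18.9 = 53.4 cm³.
Infill volume: 0.40 × 53.4 → 21.36 cm³.
Support = 0.30 × 72.3 = 21.69 cm³.
Total printed volume = 18.9 + 21.36 + 21.69 = 61.95 cm³.
Mass: 61.95 × 1.01 → 62.5695 g.
Cost = 62.5695 g / 1000 × $62.5/kg = $3.91.

$3.91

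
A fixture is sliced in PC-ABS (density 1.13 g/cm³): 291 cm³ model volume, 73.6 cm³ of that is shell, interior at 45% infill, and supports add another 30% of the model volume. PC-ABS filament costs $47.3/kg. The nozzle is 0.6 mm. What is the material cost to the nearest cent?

$13.83

Interior volume: 291 − 73.6 → 217.4 cm³.
Infill volume: 0.45 × 217.4 → 97.83 cm³.
Support: 0.30 × 291 → 87.3 cm³.
Total extruded = 73.6 + 97.83 + 87.3, so 258.73 cm³.
Mass = 258.73 × 1.13 = 292.3649 g.
Cost = 292.3649 g / 1000 × $47.3/kg = $13.83.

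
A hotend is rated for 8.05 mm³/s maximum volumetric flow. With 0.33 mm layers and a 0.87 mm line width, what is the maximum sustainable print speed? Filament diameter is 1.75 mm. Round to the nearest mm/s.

28 mm/s

A: 0.33 × 0.87 → 0.2871 mm².
Max speed = 8.05 / 0.2871 = 28.04 ≈ 28 mm/s.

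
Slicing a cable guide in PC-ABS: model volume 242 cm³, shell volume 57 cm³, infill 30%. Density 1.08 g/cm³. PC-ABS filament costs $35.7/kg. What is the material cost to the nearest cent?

$4.34

Volume inside the shell = 242 − 57 = 185 cm³.
Infill deposited = 0.30 × 185, so 55.5 cm³.
Deposited volume: 57 + 55.5 → 112.5 cm³.
Mass = 112.5 × 1.08 = 121.5 g.
At $35.7/kg: 121.5/1000 × 35.7 = $4.34.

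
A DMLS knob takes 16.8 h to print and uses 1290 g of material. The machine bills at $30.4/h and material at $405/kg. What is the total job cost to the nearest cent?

$1033.17

Machine-time cost: 30.4 × 16.8 → $510.72.
Material cost = 405 × 1290/1000 = $522.45.
Job cost: 510.72 + 522.45 = $1033.17.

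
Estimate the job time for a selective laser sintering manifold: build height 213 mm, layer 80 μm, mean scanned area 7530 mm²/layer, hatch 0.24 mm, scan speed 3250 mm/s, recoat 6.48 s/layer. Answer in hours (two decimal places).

11.93 hours

Number of layers: 213 / 0.08 → 2663 (rounded up).
Hatch length per layer: 7530 / 0.24 → 31375 mm.
Per-layer scan time = 31375 / 3250 = 9.6538 s.
Per-layer time = 9.6538 + 6.48, so 16.1338 s.
Total: 2663 × 16.1338 s = 42964.3094 s → 11.93 hours.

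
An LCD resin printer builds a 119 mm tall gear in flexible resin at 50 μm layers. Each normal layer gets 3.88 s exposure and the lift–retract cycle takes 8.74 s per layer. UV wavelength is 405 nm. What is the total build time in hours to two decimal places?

8.34 hours

Layer count = ceil(119 / 0.05) = 2380.
Each layer takes = 3.88 + 8.74 = 12.62 s.
Build time: 2380 × 12.62 s = 30035.6 s, i.e. 8.34 hours.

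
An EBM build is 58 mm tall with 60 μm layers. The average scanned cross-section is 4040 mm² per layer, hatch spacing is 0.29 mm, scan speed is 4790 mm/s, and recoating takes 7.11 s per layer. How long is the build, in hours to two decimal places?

2.69 hours

Layers = ⌈58/0.06⌉ = 967.
Per-layer scan distance: 4040 / 0.29 → 13931 mm.
Per-layer scan time = 13931 / 4790 = 2.9084 s.
Per-layer time = 2.9084 + 7.11 = 10.0184 s.
Build time = 967 × 10.0184 = 9687.7928 s = 2.69 hours.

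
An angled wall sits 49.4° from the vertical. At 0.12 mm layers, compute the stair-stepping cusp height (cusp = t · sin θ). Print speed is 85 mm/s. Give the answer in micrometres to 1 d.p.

sin(49.4°) = 0.7593, so cusp = 0.12 × 0.7593 = 0.091116 mm → 91.1 μm.

91.1 μm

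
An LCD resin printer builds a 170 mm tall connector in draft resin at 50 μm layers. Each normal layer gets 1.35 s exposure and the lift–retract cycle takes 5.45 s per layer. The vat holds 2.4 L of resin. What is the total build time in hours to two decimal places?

Layers = ⌈170/0.05⌉ = 3400.
Per-layer time: 1.35 + 5.45 → 6.8 s.
Build time: 3400 × 6.8 s = 23120 s, i.e. 6.42 hours.

6.42 hours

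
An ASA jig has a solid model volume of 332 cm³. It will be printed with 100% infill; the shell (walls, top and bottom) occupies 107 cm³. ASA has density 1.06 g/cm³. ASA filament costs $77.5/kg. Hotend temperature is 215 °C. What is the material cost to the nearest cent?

$27.27

Infill region = 332 − 107, so 225 cm³.
Infill deposited = 1.00 × 225, so 225 cm³.
Deposited volume = 107 + 225 = 332 cm³.
Mass: 332 × 1.06 → 351.92 g.
At $77.5/kg: 351.92/1000 × 77.5 = $27.27.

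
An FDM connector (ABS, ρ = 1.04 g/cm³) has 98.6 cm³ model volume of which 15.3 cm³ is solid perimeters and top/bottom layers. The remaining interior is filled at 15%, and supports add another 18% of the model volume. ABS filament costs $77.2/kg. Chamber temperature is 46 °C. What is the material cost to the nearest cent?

Interior volume = 98.6 − 15.3 = 83.3 cm³.
Infill deposited = 0.15 × 83.3, so 12.495 cm³.
Support: 0.18 × 98.6 → 17.748 cm³.
Deposited volume = 15.3 + 12.495 + 17.748 = 45.543 cm³.
Mass: 45.543 × 1.04 → 47.36472 g.
At $77.2/kg: 47.36472/1000 × 77.2 = $3.66.

$3.66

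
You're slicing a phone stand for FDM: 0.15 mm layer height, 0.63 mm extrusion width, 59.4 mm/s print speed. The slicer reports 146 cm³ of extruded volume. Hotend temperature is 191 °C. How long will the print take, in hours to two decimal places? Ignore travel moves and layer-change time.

Extrusion cross-section: 0.15 × 0.63 → 0.0945 mm².
Path length: 146000 mm³ / 0.0945 mm² → 1544973.5 mm.
Time extruding = 1544973.5 / 59.4, so 26009.7 s.
26009.7 s = 7.22 hours.

7.22 hours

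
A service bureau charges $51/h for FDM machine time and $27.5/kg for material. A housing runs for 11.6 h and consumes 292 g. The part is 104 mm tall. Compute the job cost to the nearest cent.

Machine-time cost = 51 × 11.6 = $591.60.
Material cost = 27.5 × 292/1000 = $8.03.
Job cost: 591.60 + 8.03 = $599.63.

$599.63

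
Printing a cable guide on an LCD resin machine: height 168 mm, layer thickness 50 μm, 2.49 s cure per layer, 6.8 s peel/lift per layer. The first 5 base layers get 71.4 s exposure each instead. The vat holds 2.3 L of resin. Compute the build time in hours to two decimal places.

8.77 hours

Number of layers: 168 / 0.05 → 3360 (rounded up).
Burn-in layers = 5 × (71.4 + 6.8) = 391 s.
Remaining layers: 3355 × (2.49 + 6.8) → 31167.95 s.
Total = 391 + 31167.95 = 31558.95 s = 8.77 hours.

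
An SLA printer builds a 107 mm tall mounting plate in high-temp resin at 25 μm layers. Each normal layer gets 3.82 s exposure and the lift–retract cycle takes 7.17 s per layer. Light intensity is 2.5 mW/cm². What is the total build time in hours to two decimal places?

Number of layers: 107 / 0.025 → 4280 (rounded up).
Cycle time = 3.82 + 7.17, so 10.99 s.
Total = 4280 × 10.99 = 47037.2 s = 13.07 hours.

13.07 hours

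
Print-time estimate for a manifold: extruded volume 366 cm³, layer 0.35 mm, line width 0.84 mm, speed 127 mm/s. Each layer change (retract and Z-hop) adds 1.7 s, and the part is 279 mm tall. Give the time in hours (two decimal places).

3.10 hours

Bead cross-section: 0.35 × 0.84 → 0.294 mm².
Toolpath length = 366 cm³ / 0.294 mm² = 366000 / 0.294 = 1244898 mm.
Print-move time = 1244898 / 127 = 9802.3 s.
Layers = ⌈279/0.35⌉ = 798.
Layer-change overhead: 798 × 1.7 → 1356.6 s.
Altogether 9802.3 + 1356.6 = 11158.9 s, i.e. 3.10 hours.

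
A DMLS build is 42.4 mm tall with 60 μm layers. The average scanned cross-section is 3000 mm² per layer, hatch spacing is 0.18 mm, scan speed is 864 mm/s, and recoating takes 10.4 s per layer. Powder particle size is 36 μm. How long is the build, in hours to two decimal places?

Layers = ⌈42.4/0.06⌉ = 707.
Per-layer scan distance = 3000 / 0.18 = 16666.7 mm.
Scan time per layer: 16666.7 / 864 → 19.2902 s.
Layer cycle = 19.2902 + 10.4, so 29.6902 s.
Total: 707 × 29.6902 s = 20990.9714 s → 5.83 hours.

5.83 hours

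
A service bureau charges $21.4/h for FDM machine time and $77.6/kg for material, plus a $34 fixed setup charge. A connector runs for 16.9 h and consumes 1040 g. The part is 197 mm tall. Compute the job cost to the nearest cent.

$476.36

Machine cost: 21.4 × 16.9 → $361.66.
Material charge = 77.6 × 1040/1000, so $80.704.
Adding setup: 361.66 + 80.704 + 34 → 476.364 ≈ $476.36.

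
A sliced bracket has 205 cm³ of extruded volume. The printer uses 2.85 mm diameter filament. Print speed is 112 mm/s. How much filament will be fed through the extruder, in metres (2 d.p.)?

32.13 m

A = π r² = π × 1.425² = 6.3794 mm².
Length = 205 cm³ / 6.3794 mm² = 205000 / 6.3794 = 32134.68 mm = 32.13 m.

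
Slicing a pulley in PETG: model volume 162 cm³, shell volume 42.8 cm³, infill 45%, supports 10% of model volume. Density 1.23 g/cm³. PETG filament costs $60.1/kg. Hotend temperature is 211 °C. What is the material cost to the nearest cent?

$8.33

Volume inside the shell = 162 − 42.8, so 119.2 cm³.
Infill deposited = 0.45 × 119.2, so 53.64 cm³.
Support = 0.10 × 162, so 16.2 cm³.
Deposited volume = 42.8 + 53.64 + 16.2 = 112.64 cm³.
Mass: 112.64 × 1.23 → 138.5472 g.
At $60.1/kg: 138.5472/1000 × 60.1 = $8.33.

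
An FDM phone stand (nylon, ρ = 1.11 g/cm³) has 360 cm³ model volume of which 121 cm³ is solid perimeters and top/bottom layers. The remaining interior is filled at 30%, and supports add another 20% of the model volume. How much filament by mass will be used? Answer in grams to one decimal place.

Infill region = 360 − 121, so 239 cm³.
Deposited infill = 0.30 × 239 = 71.7 cm³.
Support = 0.20 × 360, so 72 cm³.
Total printed volume = 121 + 71.7 + 72, so 264.7 cm³.
Mass: 264.7 × 1.11 → 293.817 g.

293.8 g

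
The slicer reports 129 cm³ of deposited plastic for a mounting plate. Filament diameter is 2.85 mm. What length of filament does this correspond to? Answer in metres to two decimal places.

A = π r² = π × 1.425² = 6.3794 mm².
Length = 129 cm³ / 6.3794 mm² = 129000 / 6.3794 = 20221.34 mm = 20.22 m.

20.22 m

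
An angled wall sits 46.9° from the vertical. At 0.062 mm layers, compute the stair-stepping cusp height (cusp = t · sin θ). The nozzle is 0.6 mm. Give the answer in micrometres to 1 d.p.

45.3 μm

h_c = t·sin θ = 0.062 × 0.7302 = 0.045272 mm (45.3 μm).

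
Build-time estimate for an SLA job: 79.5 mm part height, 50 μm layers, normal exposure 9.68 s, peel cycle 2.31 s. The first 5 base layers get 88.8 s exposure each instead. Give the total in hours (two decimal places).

Layers = ⌈79.5/0.05⌉ = 1590.
Burn-in layers = 5 × (88.8 + 2.31) = 455.55 s.
Remaining layers = 1585 × (9.68 + 2.31), so 19004.15 s.
Total = 455.55 + 19004.15 = 19459.7 s = 5.41 hours.

5.41 hours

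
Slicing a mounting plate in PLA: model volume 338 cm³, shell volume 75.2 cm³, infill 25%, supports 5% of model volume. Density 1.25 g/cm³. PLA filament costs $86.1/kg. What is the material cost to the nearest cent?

$16.98

Volume inside the shell: 338 − 75.2 → 262.8 cm³.
Infill deposited = 0.25 × 262.8, so 65.7 cm³.
Support = 0.05 × 338 = 16.9 cm³.
Total extruded = 75.2 + 65.7 + 16.9, so 157.8 cm³.
Mass = 157.8 × 1.25 = 197.25 g.
Cost = 197.25 g / 1000 × $86.1/kg = $16.98.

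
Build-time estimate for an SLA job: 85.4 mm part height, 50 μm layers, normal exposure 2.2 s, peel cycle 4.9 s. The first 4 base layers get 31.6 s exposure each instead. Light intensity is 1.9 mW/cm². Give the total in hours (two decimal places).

Layer count = ceil(85.4 / 0.05) = 1708.
Burn-in layers: 4 × (31.6 + 4.9) → 146 s.
Remaining layers = 1704 × (2.2 + 4.9), so 12098.4 s.
Sum: 146 + 12098.4 = 12244.4 s → 3.40 hours.

3.40 hours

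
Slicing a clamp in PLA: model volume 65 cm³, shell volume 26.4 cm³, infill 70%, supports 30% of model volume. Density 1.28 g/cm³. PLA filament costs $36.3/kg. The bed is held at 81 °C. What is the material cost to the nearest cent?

$3.39

Interior volume: 65 − 26.4 → 38.6 cm³.
Deposited infill = 0.70 × 38.6, so 27.02 cm³.
Support = 0.30 × 65, so 19.5 cm³.
Total extruded = 26.4 + 27.02 + 19.5 = 72.92 cm³.
Mass: 72.92 × 1.28 → 93.3376 g.
At $36.3/kg: 93.3376/1000 × 36.3 = $3.39.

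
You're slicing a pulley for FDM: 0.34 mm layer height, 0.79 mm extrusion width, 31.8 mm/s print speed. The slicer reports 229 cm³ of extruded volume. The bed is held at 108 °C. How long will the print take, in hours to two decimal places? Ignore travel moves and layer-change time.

Line area = 0.34 × 0.79 = 0.2686 mm².
Path length: 229000 mm³ / 0.2686 mm² → 852568.9 mm.
Print-move time = 852568.9 / 31.8 = 26810.3 s.
That's 26810.3 s → 7.45 hours.

7.45 hours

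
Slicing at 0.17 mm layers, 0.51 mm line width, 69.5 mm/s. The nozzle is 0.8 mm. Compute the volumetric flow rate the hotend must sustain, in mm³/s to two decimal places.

6.03

A = 0.17 × 0.51, so 0.0867 mm².
Q = v·A = 69.5 × 0.0867 = 6.03 mm³/s.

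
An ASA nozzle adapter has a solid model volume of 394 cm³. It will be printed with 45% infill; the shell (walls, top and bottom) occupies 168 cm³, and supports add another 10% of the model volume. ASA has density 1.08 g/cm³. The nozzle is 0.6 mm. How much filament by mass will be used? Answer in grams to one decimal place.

Interior volume = 394 − 168, so 226 cm³.
Infill deposited: 0.45 × 226 → 101.7 cm³.
Support = 0.10 × 394 = 39.4 cm³.
Total printed volume = 168 + 101.7 + 39.4 = 309.1 cm³.
Mass = 309.1 × 1.08, so 333.828 g.

333.8 g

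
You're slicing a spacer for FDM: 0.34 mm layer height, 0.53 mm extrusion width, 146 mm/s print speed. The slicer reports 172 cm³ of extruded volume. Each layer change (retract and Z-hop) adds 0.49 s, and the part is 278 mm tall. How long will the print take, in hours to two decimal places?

1.93 hours

Line area: 0.34 × 0.53 → 0.1802 mm².
Toolpath length = 172 cm³ / 0.1802 mm² = 172000 / 0.1802 = 954495 mm.
Time extruding = 954495 / 146, so 6537.6 s.
Layers = ⌈278/0.34⌉ = 818.
Z-hop total: 818 × 0.49 → 400.82 s.
Total = 6537.6 + 400.82 = 6938.42 s = 1.93 hours.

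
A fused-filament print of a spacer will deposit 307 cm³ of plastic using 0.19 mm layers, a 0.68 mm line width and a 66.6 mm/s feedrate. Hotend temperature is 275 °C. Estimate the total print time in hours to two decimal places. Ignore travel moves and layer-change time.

9.91 hours

Bead cross-section = 0.19 × 0.68, so 0.1292 mm².
Toolpath length = 307 cm³ / 0.1292 mm² = 307000 / 0.1292 = 2376161 mm.
Extrusion time = 2376161 / 66.6 = 35678.1 s.
That's 35678.1 s → 9.91 hours.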